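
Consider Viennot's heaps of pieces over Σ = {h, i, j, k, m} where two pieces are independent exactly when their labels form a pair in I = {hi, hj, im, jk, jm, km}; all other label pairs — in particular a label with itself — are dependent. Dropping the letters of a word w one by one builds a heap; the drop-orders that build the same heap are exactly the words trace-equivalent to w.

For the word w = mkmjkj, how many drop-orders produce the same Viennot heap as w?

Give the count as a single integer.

#0=m has no predecessor
#1=k has no predecessor
#2=m depends on [0:m]
#3=j has no predecessor
#4=k depends on [1:k]
#5=j depends on [3:j]
sources: [0:m, 1:k, 3:j]
N(rest) = Σ N(rest − s) over sources s of rest; N(one piece) = 1:
  size 1 → [2]=1  [4]=1  [5]=1
  size 2 → [0,2]=1  [1,4]=1  [2,4]=2  [2,5]=2  [3,5]=1  [4,5]=2
  size 3 → [0,2,4]=3  [0,2,5]=3  [1,2,4]=3  [1,4,5]=3  [2,3,5]=3  [2,4,5]=6  [3,4,5]=3
  size 4 → [0,1,2,4]=6  [0,2,3,5]=6  [0,2,4,5]=12  [1,2,4,5]=12  [1,3,4,5]=6  [2,3,4,5]=12
  first=0(m) contributes 30
  first=1(k) contributes 30
  first=3(j) contributes 30
|[w]| = 90

90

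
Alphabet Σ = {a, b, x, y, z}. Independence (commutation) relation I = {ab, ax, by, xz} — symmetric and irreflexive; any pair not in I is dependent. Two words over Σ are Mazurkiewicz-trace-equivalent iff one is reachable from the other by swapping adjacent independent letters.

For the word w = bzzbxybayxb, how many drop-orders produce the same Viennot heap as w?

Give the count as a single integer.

4

piece 0:b — minimal
piece 1:z rests on {0:b}
piece 2:z rests on {1:z}
piece 3:b rests on {2:z}
piece 4:x rests on {3:b}
piece 5:y rests on {4:x}
piece 6:b rests on {4:x}
piece 7:a rests on {5:y}
piece 8:y rests on {7:a}
piece 9:x rests on {6:b, 8:y}
piece 10:b rests on {9:x}
minimal pieces: {0:b}
ways to finish when only these pieces remain (= sum over removing one remaining piece with nothing left below it):
  1 left: {10}→1
  2 left: {9,10}→1
  3 left: {6,9,10}→1  {8,9,10}→1
  4 left: {6,8,9,10}→2  {7,8,9,10}→1
  5 left: {5,7,8,9,10}→1  {6,7,8,9,10}→3
  6 left: {5,6,7,8,9,10}→4
  7 left: {4,5,6,7,8,9,10}→4
  8 left: {3,4,5,6,7,8,9,10}→4
  9 left: {2,3,4,5,6,7,8,9,10}→4
  placing 0:b first → 4 extensions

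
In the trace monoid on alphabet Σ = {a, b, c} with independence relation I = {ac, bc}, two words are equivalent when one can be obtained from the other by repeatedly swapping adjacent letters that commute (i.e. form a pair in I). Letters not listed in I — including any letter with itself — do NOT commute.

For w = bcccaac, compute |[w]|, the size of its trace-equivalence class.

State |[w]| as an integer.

35

#0=b has no predecessor
#1=c has no predecessor
#2=c depends on [1:c]
#3=c depends on [2:c]
#4=a depends on [0:b]
#5=a depends on [4:a]
#6=c depends on [3:c]
sources: [0:b, 1:c]
N(rest) = Σ N(rest − s) over sources s of rest; N(one piece) = 1:
  size 1 → [5]=1  [6]=1
  size 2 → [3,6]=1  [4,5]=1  [5,6]=2
  size 3 → [0,4,5]=1  [2,3,6]=1  [3,5,6]=3  [4,5,6]=3
  size 4 → [0,4,5,6]=4  [1,2,3,6]=1  [2,3,5,6]=4  [3,4,5,6]=6
  size 5 → [0,3,4,5,6]=10  [1,2,3,5,6]=5  [2,3,4,5,6]=10
  first=0(b) contributes 15
  first=1(c) contributes 20
|[w]| = 35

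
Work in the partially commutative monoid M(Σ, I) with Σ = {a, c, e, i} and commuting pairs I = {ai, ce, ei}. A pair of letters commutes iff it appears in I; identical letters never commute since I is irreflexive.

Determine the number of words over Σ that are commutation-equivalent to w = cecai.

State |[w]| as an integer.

drop 0:c onto floor
drop 1:e onto floor
drop 2:c onto {0:c}
drop 3:a onto {1:e, 2:c}
drop 4:i onto {2:c}
ground layer = {0:c, 1:e}
drop-orders for the pieces not yet dropped (sum over which currently-grounded one goes next):
  1 to go: {3} 1  {4} 1
  2 to go: {1,3} 1  {3,4} 2
  3 to go: {1,3,4} 3  {2,3,4} 2
  if 0:c drops first: 5 orders
  if 1:e drops first: 2 orders
heap linearizations: 7

7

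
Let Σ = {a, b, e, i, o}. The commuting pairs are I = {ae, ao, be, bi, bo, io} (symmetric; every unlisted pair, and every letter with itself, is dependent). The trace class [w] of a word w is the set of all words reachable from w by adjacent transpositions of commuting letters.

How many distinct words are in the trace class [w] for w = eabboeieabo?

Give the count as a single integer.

#0=e has no predecessor
#1=a has no predecessor
#2=b depends on [1:a]
#3=b depends on [2:b]
#4=o depends on [0:e]
#5=e depends on [4:o]
#6=i depends on [1:a, 5:e]
#7=e depends on [6:i]
#8=a depends on [3:b, 6:i]
#9=b depends on [8:a]
#10=o depends on [7:e]
sources: [0:e, 1:a]
N(rest) = Σ N(rest − s) over sources s of rest; N(one piece) = 1:
  size 1 → [9]=1  [10]=1
  size 2 → [7,10]=1  [8,9]=1  [9,10]=2
  size 3 → [3,8,9]=1  [7,9,10]=3  [8,9,10]=3
  size 4 → [2,3,8,9]=1  [3,8,9,10]=4  [7,8,9,10]=6
  size 5 → [2,3,8,9,10]=5  [3,7,8,9,10]=10  [6,7,8,9,10]=6
  size 6 → [2,3,7,8,9,10]=15  [3,6,7,8,9,10]=16  [5,6,7,8,9,10]=6
  size 7 → [2,3,6,7,8,9,10]=31  [3,5,6,7,8,9,10]=22  [4,5,6,7,8,9,10]=6
  size 8 → [0,4,5,6,7,8,9,10]=6  [1,2,3,6,7,8,9,10]=31  [2,3,5,6,7,8,9,10]=53  [3,4,5,6,7,8,9,10]=28
  size 9 → [0,3,4,5,6,7,8,9,10]=34  [1,2,3,5,6,7,8,9,10]=84  [2,3,4,5,6,7,8,9,10]=81
  first=0(e) contributes 165
  first=1(a) contributes 115
|[w]| = 280

280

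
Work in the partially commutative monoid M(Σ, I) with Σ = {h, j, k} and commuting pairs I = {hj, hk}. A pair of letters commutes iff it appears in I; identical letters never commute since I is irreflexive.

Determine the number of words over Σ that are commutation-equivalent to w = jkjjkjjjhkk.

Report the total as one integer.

11

0(j) covers ∅
1(k) covers 0:j
2(j) covers 1:k
3(j) covers 2:j
4(k) covers 3:j
5(j) covers 4:k
6(j) covers 5:j
7(j) covers 6:j
8(h) covers ∅
9(k) covers 7:j
10(k) covers 9:k
floor of heap: 0:j, 8:h
completions by unplaced set U, small U first (add the entries for U minus each lowest piece of U):
  |U|=1: {8}:1  {10}:1
  |U|=2: {8,10}:2  {9,10}:1
  |U|=3: {7,9,10}:1  {8,9,10}:3
  |U|=4: {6,7,9,10}:1  {7,8,9,10}:4
  |U|=5: {5,6,7,9,10}:1  {6,7,8,9,10}:5
  |U|=6: {4,5,6,7,9,10}:1  {5,6,7,8,9,10}:6
  |U|=7: {3,4,5,6,7,9,10}:1  {4,5,6,7,8,9,10}:7
  |U|=8: {2,3,4,5,6,7,9,10}:1  {3,4,5,6,7,8,9,10}:8
  |U|=9: {1,2,3,4,5,6,7,9,10}:1  {2,3,4,5,6,7,8,9,10}:9
  start at 0(j): 10
  start at 8(h): 1
sum over floor = 11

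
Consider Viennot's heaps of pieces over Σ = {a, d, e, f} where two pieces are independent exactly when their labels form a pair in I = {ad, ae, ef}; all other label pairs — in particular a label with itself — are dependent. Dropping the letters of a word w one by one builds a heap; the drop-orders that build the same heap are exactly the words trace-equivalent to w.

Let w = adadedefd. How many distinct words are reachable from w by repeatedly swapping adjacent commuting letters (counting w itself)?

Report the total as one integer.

36

0(a) covers ∅
1(d) covers ∅
2(a) covers 0:a
3(d) covers 1:d
4(e) covers 3:d
5(d) covers 4:e
6(e) covers 5:d
7(f) covers 2:a, 5:d
8(d) covers 6:e, 7:f
floor of heap: 0:a, 1:d
completions by unplaced set U, small U first (add the entries for U minus each lowest piece of U):
  |U|=1: {8}:1
  |U|=2: {6,8}:1  {7,8}:1
  |U|=3: {2,7,8}:1  {6,7,8}:2
  |U|=4: {0,2,7,8}:1  {2,6,7,8}:3  {5,6,7,8}:2
  |U|=5: {0,2,6,7,8}:4  {2,5,6,7,8}:5  {4,5,6,7,8}:2
  |U|=6: {0,2,5,6,7,8}:9  {2,4,5,6,7,8}:7  {3,4,5,6,7,8}:2
  |U|=7: {0,2,4,5,6,7,8}:16  {1,3,4,5,6,7,8}:2  {2,3,4,5,6,7,8}:9
  start at 0(a): 11
  start at 1(d): 25
sum over floor = 36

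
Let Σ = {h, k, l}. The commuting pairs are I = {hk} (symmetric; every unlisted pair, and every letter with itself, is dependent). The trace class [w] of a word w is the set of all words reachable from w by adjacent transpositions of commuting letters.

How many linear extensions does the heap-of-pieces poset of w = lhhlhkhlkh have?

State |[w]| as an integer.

drop 0:l onto floor
drop 1:h onto {0:l}
drop 2:h onto {1:h}
drop 3:l onto {2:h}
drop 4:h onto {3:l}
drop 5:k onto {3:l}
drop 6:h onto {4:h}
drop 7:l onto {5:k, 6:h}
drop 8:k onto {7:l}
drop 9:h onto {7:l}
ground layer = {0:l}
drop-orders for the pieces not yet dropped (sum over which currently-grounded one goes next):
  1 to go: {8} 1  {9} 1
  2 to go: {8,9} 2
  3 to go: {7,8,9} 2
  4 to go: {5,7,8,9} 2  {6,7,8,9} 2
  5 to go: {4,6,7,8,9} 2  {5,6,7,8,9} 4
  6 to go: {4,5,6,7,8,9} 6
  7 to go: {3,4,5,6,7,8,9} 6
  8 to go: {2,3,4,5,6,7,8,9} 6
  if 0:l drops first: 6 orders

6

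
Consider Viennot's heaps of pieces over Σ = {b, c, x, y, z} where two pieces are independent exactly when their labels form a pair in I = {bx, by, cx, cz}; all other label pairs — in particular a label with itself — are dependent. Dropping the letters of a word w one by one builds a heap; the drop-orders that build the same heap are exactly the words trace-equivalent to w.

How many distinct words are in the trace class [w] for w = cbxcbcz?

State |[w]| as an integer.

11

#0=c has no predecessor
#1=b depends on [0:c]
#2=x has no predecessor
#3=c depends on [1:b]
#4=b depends on [3:c]
#5=c depends on [4:b]
#6=z depends on [2:x, 4:b]
sources: [0:c, 2:x]
N(rest) = Σ N(rest − s) over sources s of rest; N(one piece) = 1:
  size 1 → [5]=1  [6]=1
  size 2 → [2,6]=1  [5,6]=2
  size 3 → [2,5,6]=3  [4,5,6]=2
  size 4 → [2,4,5,6]=5  [3,4,5,6]=2
  size 5 → [1,3,4,5,6]=2  [2,3,4,5,6]=7
  first=0(c) contributes 9
  first=2(x) contributes 2
|[w]| = 11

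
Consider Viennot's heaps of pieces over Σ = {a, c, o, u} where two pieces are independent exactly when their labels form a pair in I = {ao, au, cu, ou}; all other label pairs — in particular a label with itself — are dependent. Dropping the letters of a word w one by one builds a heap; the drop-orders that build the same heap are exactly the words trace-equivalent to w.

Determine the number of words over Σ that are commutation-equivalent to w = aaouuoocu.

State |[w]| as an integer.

840

0(a) covers ∅
1(a) covers 0:a
2(o) covers ∅
3(u) covers ∅
4(u) covers 3:u
5(o) covers 2:o
6(o) covers 5:o
7(c) covers 1:a, 6:o
8(u) covers 4:u
floor of heap: 0:a, 2:o, 3:u
completions by unplaced set U, small U first (add the entries for U minus each lowest piece of U):
  |U|=1: {7}:1  {8}:1
  |U|=2: {1,7}:1  {4,8}:1  {6,7}:1  {7,8}:2
  |U|=3: {0,1,7}:1  {1,6,7}:2  {1,7,8}:3  {3,4,8}:1  {4,7,8}:3  {5,6,7}:1  {6,7,8}:3
  |U|=4: {0,1,6,7}:3  {0,1,7,8}:4  {1,4,7,8}:6  {1,5,6,7}:3  {1,6,7,8}:8  {2,5,6,7}:1  {3,4,7,8}:4  {4,6,7,8}:6  {5,6,7,8}:4
  |U|=5: {0,1,4,7,8}:10  {0,1,5,6,7}:6  {0,1,6,7,8}:15  {1,2,5,6,7}:4  {1,3,4,7,8}:10  {1,4,6,7,8}:20  {1,5,6,7,8}:15  {2,5,6,7,8}:5  {3,4,6,7,8}:10  {4,5,6,7,8}:10
  |U|=6: {0,1,2,5,6,7}:10  {0,1,3,4,7,8}:20  {0,1,4,6,7,8}:45  {0,1,5,6,7,8}:36  {1,2,5,6,7,8}:24  {1,3,4,6,7,8}:40  {1,4,5,6,7,8}:45  {2,4,5,6,7,8}:15  {3,4,5,6,7,8}:20
  |U|=7: {0,1,2,5,6,7,8}:70  {0,1,3,4,6,7,8}:105  {0,1,4,5,6,7,8}:126  {1,2,4,5,6,7,8}:84  {1,3,4,5,6,7,8}:105  {2,3,4,5,6,7,8}:35
  start at 0(a): 224
  start at 2(o): 336
  start at 3(u): 280
sum over floor = 840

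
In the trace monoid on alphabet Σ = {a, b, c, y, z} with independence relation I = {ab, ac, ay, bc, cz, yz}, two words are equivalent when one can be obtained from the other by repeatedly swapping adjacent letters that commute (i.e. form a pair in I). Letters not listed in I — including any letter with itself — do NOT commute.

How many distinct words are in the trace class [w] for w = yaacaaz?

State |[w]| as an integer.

21

#0=y has no predecessor
#1=a has no predecessor
#2=a depends on [1:a]
#3=c depends on [0:y]
#4=a depends on [2:a]
#5=a depends on [4:a]
#6=z depends on [5:a]
sources: [0:y, 1:a]
N(rest) = Σ N(rest − s) over sources s of rest; N(one piece) = 1:
  size 1 → [3]=1  [6]=1
  size 2 → [0,3]=1  [3,6]=2  [5,6]=1
  size 3 → [0,3,6]=3  [3,5,6]=3  [4,5,6]=1
  size 4 → [0,3,5,6]=6  [2,4,5,6]=1  [3,4,5,6]=4
  size 5 → [0,3,4,5,6]=10  [1,2,4,5,6]=1  [2,3,4,5,6]=5
  first=0(y) contributes 6
  first=1(a) contributes 15
|[w]| = 21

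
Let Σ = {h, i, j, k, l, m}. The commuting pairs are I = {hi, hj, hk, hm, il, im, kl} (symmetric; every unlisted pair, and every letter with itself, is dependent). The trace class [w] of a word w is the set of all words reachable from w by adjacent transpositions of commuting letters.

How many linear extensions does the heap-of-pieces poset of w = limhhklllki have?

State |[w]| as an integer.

drop 0:l onto floor
drop 1:i onto floor
drop 2:m onto {0:l}
drop 3:h onto {0:l}
drop 4:h onto {3:h}
drop 5:k onto {1:i, 2:m}
drop 6:l onto {2:m, 4:h}
drop 7:l onto {6:l}
drop 8:l onto {7:l}
drop 9:k onto {5:k}
drop 10:i onto {9:k}
ground layer = {0:l, 1:i}
drop-orders for the pieces not yet dropped (sum over which currently-grounded one goes next):
  1 to go: {8} 1  {10} 1
  2 to go: {7,8} 1  {8,10} 2  {9,10} 1
  3 to go: {5,9,10} 1  {6,7,8} 1  {7,8,10} 3  {8,9,10} 3
  4 to go: {1,5,9,10} 1  {4,6,7,8} 1  {5,8,9,10} 4  {6,7,8,10} 4  {7,8,9,10} 6
  5 to go: {1,5,8,9,10} 5  {3,4,6,7,8} 1  {4,6,7,8,10} 5  {5,7,8,9,10} 10  {6,7,8,9,10} 10
  6 to go: {1,5,7,8,9,10} 15  {3,4,6,7,8,10} 6  {4,6,7,8,9,10} 15  {5,6,7,8,9,10} 20
  7 to go: {1,5,6,7,8,9,10} 35  {2,5,6,7,8,9,10} 20  {3,4,6,7,8,9,10} 21  {4,5,6,7,8,9,10} 35
  8 to go: {1,2,5,6,7,8,9,10} 55  {1,4,5,6,7,8,9,10} 70  {2,4,5,6,7,8,9,10} 55  {3,4,5,6,7,8,9,10} 56
  9 to go: {1,2,4,5,6,7,8,9,10} 180  {1,3,4,5,6,7,8,9,10} 126  {2,3,4,5,6,7,8,9,10} 111
  if 0:l drops first: 417 orders
  if 1:i drops first: 111 orders
heap linearizations: 528

528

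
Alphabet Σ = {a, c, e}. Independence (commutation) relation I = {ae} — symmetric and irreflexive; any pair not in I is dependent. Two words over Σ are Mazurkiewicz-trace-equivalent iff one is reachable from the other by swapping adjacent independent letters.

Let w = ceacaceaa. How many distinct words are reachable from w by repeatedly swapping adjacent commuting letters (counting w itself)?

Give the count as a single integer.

6

drop 0:c onto floor
drop 1:e onto {0:c}
drop 2:a onto {0:c}
drop 3:c onto {1:e, 2:a}
drop 4:a onto {3:c}
drop 5:c onto {4:a}
drop 6:e onto {5:c}
drop 7:a onto {5:c}
drop 8:a onto {7:a}
ground layer = {0:c}
drop-orders for the pieces not yet dropped (sum over which currently-grounded one goes next):
  1 to go: {6} 1  {8} 1
  2 to go: {6,8} 2  {7,8} 1
  3 to go: {6,7,8} 3
  4 to go: {5,6,7,8} 3
  5 to go: {4,5,6,7,8} 3
  6 to go: {3,4,5,6,7,8} 3
  7 to go: {1,3,4,5,6,7,8} 3  {2,3,4,5,6,7,8} 3
  if 0:c drops first: 6 orders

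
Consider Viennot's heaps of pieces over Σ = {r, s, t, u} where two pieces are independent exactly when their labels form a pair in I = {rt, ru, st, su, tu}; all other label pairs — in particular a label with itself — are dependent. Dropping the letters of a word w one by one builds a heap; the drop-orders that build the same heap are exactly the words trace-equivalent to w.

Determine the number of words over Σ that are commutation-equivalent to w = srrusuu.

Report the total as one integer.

35

0(s) covers ∅
1(r) covers 0:s
2(r) covers 1:r
3(u) covers ∅
4(s) covers 2:r
5(u) covers 3:u
6(u) covers 5:u
floor of heap: 0:s, 3:u
completions by unplaced set U, small U first (add the entries for U minus each lowest piece of U):
  |U|=1: {4}:1  {6}:1
  |U|=2: {2,4}:1  {4,6}:2  {5,6}:1
  |U|=3: {1,2,4}:1  {2,4,6}:3  {3,5,6}:1  {4,5,6}:3
  |U|=4: {0,1,2,4}:1  {1,2,4,6}:4  {2,4,5,6}:6  {3,4,5,6}:4
  |U|=5: {0,1,2,4,6}:5  {1,2,4,5,6}:10  {2,3,4,5,6}:10
  start at 0(s): 20
  start at 3(u): 15
sum over floor = 35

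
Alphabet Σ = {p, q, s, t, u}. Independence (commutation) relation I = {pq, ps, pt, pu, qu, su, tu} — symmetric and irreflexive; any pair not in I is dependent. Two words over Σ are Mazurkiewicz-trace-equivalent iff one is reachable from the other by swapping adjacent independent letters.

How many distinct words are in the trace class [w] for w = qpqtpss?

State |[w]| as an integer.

piece 0:q — minimal
piece 1:p — minimal
piece 2:q rests on {0:q}
piece 3:t rests on {2:q}
piece 4:p rests on {1:p}
piece 5:s rests on {3:t}
piece 6:s rests on {5:s}
minimal pieces: {0:q, 1:p}
ways to finish when only these pieces remain (= sum over removing one remaining piece with nothing left below it):
  1 left: {4}→1  {6}→1
  2 left: {1,4}→1  {4,6}→2  {5,6}→1
  3 left: {1,4,6}→3  {3,5,6}→1  {4,5,6}→3
  4 left: {1,4,5,6}→6  {2,3,5,6}→1  {3,4,5,6}→4
  5 left: {0,2,3,5,6}→1  {1,3,4,5,6}→10  {2,3,4,5,6}→5
  placing 0:q first → 15 extensions
  placing 1:p first → 6 extensions
total linear extensions = 21

21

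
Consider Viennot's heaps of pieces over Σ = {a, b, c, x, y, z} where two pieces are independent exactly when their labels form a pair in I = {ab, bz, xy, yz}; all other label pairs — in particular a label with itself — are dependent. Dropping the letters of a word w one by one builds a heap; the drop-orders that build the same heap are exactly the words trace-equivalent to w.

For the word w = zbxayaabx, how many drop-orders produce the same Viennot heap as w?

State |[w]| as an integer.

6

drop 0:z onto floor
drop 1:b onto floor
drop 2:x onto {0:z, 1:b}
drop 3:a onto {2:x}
drop 4:y onto {3:a}
drop 5:a onto {4:y}
drop 6:a onto {5:a}
drop 7:b onto {4:y}
drop 8:x onto {6:a, 7:b}
ground layer = {0:z, 1:b}
drop-orders for the pieces not yet dropped (sum over which currently-grounded one goes next):
  1 to go: {8} 1
  2 to go: {6,8} 1  {7,8} 1
  3 to go: {5,6,8} 1  {6,7,8} 2
  4 to go: {5,6,7,8} 3
  5 to go: {4,5,6,7,8} 3
  6 to go: {3,4,5,6,7,8} 3
  7 to go: {2,3,4,5,6,7,8} 3
  if 0:z drops first: 3 orders
  if 1:b drops first: 3 orders
heap linearizations: 6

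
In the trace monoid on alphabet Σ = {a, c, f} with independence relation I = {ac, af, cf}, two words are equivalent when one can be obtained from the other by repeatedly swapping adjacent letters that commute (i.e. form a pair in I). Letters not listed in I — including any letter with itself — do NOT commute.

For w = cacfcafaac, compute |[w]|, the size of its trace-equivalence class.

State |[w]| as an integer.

3150

piece 0:c — minimal
piece 1:a — minimal
piece 2:c rests on {0:c}
piece 3:f — minimal
piece 4:c rests on {2:c}
piece 5:a rests on {1:a}
piece 6:f rests on {3:f}
piece 7:a rests on {5:a}
piece 8:a rests on {7:a}
piece 9:c rests on {4:c}
minimal pieces: {0:c, 1:a, 3:f}
ways to finish when only these pieces remain (= sum over removing one remaining piece with nothing left below it):
  1 left: {6}→1  {8}→1  {9}→1
  2 left: {3,6}→1  {4,9}→1  {6,8}→2  {6,9}→2  {7,8}→1  {8,9}→2
  3 left: {2,4,9}→1  {3,6,8}→3  {3,6,9}→3  {4,6,9}→3  {4,8,9}→3  {5,7,8}→1  {6,7,8}→3  {6,8,9}→6  {7,8,9}→3
  4 left: {0,2,4,9}→1  {1,5,7,8}→1  {2,4,6,9}→4  {2,4,8,9}→4  {3,4,6,9}→6  {3,6,7,8}→6  {3,6,8,9}→12  {4,6,8,9}→12  {4,7,8,9}→6  {5,6,7,8}→4  {5,7,8,9}→4  {6,7,8,9}→12
  5 left: {0,2,4,6,9}→5  {0,2,4,8,9}→5  {1,5,6,7,8}→5  {1,5,7,8,9}→5  {2,3,4,6,9}→10  {2,4,6,8,9}→20  {2,4,7,8,9}→10  {3,4,6,8,9}→30  {3,5,6,7,8}→10  {3,6,7,8,9}→30  {4,5,7,8,9}→10  {4,6,7,8,9}→30  {5,6,7,8,9}→20
  6 left: {0,2,3,4,6,9}→15  {0,2,4,6,8,9}→30  {0,2,4,7,8,9}→15  {1,3,5,6,7,8}→15  {1,4,5,7,8,9}→15  {1,5,6,7,8,9}→30  {2,3,4,6,8,9}→60  {2,4,5,7,8,9}→20  {2,4,6,7,8,9}→60  {3,4,6,7,8,9}→90  {3,5,6,7,8,9}→60  {4,5,6,7,8,9}→60
  7 left: {0,2,3,4,6,8,9}→105  {0,2,4,5,7,8,9}→35  {0,2,4,6,7,8,9}→105  {1,2,4,5,7,8,9}→35  {1,3,5,6,7,8,9}→105  {1,4,5,6,7,8,9}→105  {2,3,4,6,7,8,9}→210  {2,4,5,6,7,8,9}→140  {3,4,5,6,7,8,9}→210
  8 left: {0,1,2,4,5,7,8,9}→70  {0,2,3,4,6,7,8,9}→420  {0,2,4,5,6,7,8,9}→280  {1,2,4,5,6,7,8,9}→280  {1,3,4,5,6,7,8,9}→420  {2,3,4,5,6,7,8,9}→560
  placing 0:c first → 1260 extensions
  placing 1:a first → 1260 extensions
  placing 3:f first → 630 extensions
total linear extensions = 3150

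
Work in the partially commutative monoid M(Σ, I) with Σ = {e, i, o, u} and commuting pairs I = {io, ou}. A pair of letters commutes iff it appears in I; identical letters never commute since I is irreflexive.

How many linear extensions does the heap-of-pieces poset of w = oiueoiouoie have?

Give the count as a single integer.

60

piece 0:o — minimal
piece 1:i — minimal
piece 2:u rests on {1:i}
piece 3:e rests on {0:o, 2:u}
piece 4:o rests on {3:e}
piece 5:i rests on {3:e}
piece 6:o rests on {4:o}
piece 7:u rests on {5:i}
piece 8:o rests on {6:o}
piece 9:i rests on {7:u}
piece 10:e rests on {8:o, 9:i}
minimal pieces: {0:o, 1:i}
ways to finish when only these pieces remain (= sum over removing one remaining piece with nothing left below it):
  1 left: {10}→1
  2 left: {8,10}→1  {9,10}→1
  3 left: {6,8,10}→1  {7,9,10}→1  {8,9,10}→2
  4 left: {4,6,8,10}→1  {5,7,9,10}→1  {6,8,9,10}→3  {7,8,9,10}→3
  5 left: {4,6,8,9,10}→4  {5,7,8,9,10}→4  {6,7,8,9,10}→6
  6 left: {4,6,7,8,9,10}→10  {5,6,7,8,9,10}→10
  7 left: {4,5,6,7,8,9,10}→20
  8 left: {3,4,5,6,7,8,9,10}→20
  9 left: {0,3,4,5,6,7,8,9,10}→20  {2,3,4,5,6,7,8,9,10}→20
  placing 0:o first → 20 extensions
  placing 1:i first → 40 extensions
total linear extensions = 60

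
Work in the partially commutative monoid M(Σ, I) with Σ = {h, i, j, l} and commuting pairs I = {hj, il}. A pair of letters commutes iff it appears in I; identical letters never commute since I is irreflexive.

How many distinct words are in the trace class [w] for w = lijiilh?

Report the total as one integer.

6

piece 0:l — minimal
piece 1:i — minimal
piece 2:j rests on {0:l, 1:i}
piece 3:i rests on {2:j}
piece 4:i rests on {3:i}
piece 5:l rests on {2:j}
piece 6:h rests on {4:i, 5:l}
minimal pieces: {0:l, 1:i}
ways to finish when only these pieces remain (= sum over removing one remaining piece with nothing left below it):
  1 left: {6}→1
  2 left: {4,6}→1  {5,6}→1
  3 left: {3,4,6}→1  {4,5,6}→2
  4 left: {3,4,5,6}→3
  5 left: {2,3,4,5,6}→3
  placing 0:l first → 3 extensions
  placing 1:i first → 3 extensions
total linear extensions = 6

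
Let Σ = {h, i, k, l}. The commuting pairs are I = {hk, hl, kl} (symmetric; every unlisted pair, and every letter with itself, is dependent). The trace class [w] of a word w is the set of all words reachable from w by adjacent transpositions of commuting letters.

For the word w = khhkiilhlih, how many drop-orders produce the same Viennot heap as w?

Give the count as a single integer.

#0=k has no predecessor
#1=h has no predecessor
#2=h depends on [1:h]
#3=k depends on [0:k]
#4=i depends on [2:h, 3:k]
#5=i depends on [4:i]
#6=l depends on [5:i]
#7=h depends on [5:i]
#8=l depends on [6:l]
#9=i depends on [7:h, 8:l]
#10=h depends on [9:i]
sources: [0:k, 1:h]
N(rest) = Σ N(rest − s) over sources s of rest; N(one piece) = 1:
  size 1 → [10]=1
  size 2 → [9,10]=1
  size 3 → [7,9,10]=1  [8,9,10]=1
  size 4 → [6,8,9,10]=1  [7,8,9,10]=2
  size 5 → [6,7,8,9,10]=3
  size 6 → [5,6,7,8,9,10]=3
  size 7 → [4,5,6,7,8,9,10]=3
  size 8 → [2,4,5,6,7,8,9,10]=3  [3,4,5,6,7,8,9,10]=3
  size 9 → [0,3,4,5,6,7,8,9,10]=3  [1,2,4,5,6,7,8,9,10]=3  [2,3,4,5,6,7,8,9,10]=6
  first=0(k) contributes 9
  first=1(h) contributes 9
|[w]| = 18

18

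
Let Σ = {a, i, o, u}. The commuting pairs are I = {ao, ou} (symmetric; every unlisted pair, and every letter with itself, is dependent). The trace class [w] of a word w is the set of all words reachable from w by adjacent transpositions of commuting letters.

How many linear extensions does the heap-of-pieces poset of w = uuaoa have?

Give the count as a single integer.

0(u) covers ∅
1(u) covers 0:u
2(a) covers 1:u
3(o) covers ∅
4(a) covers 2:a
floor of heap: 0:u, 3:o
completions by unplaced set U, small U first (add the entries for U minus each lowest piece of U):
  |U|=1: {3}:1  {4}:1
  |U|=2: {2,4}:1  {3,4}:2
  |U|=3: {1,2,4}:1  {2,3,4}:3
  start at 0(u): 4
  start at 3(o): 1
sum over floor = 5

5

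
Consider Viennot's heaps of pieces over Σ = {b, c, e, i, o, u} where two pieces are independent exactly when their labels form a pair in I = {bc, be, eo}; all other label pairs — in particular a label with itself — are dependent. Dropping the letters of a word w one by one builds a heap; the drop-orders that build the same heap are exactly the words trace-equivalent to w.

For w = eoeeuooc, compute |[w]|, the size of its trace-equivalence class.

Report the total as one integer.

0(e) covers ∅
1(o) covers ∅
2(e) covers 0:e
3(e) covers 2:e
4(u) covers 1:o, 3:e
5(o) covers 4:u
6(o) covers 5:o
7(c) covers 6:o
floor of heap: 0:e, 1:o
completions by unplaced set U, small U first (add the entries for U minus each lowest piece of U):
  |U|=1: {7}:1
  |U|=2: {6,7}:1
  |U|=3: {5,6,7}:1
  |U|=4: {4,5,6,7}:1
  |U|=5: {1,4,5,6,7}:1  {3,4,5,6,7}:1
  |U|=6: {1,3,4,5,6,7}:2  {2,3,4,5,6,7}:1
  start at 0(e): 3
  start at 1(o): 1
sum over floor = 4

4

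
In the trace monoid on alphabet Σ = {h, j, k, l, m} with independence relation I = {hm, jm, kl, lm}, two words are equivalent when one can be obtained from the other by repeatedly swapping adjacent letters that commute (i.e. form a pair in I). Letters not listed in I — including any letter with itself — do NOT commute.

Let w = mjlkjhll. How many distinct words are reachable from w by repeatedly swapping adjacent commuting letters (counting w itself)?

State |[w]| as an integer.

piece 0:m — minimal
piece 1:j — minimal
piece 2:l rests on {1:j}
piece 3:k rests on {0:m, 1:j}
piece 4:j rests on {2:l, 3:k}
piece 5:h rests on {4:j}
piece 6:l rests on {5:h}
piece 7:l rests on {6:l}
minimal pieces: {0:m, 1:j}
ways to finish when only these pieces remain (= sum over removing one remaining piece with nothing left below it):
  1 left: {7}→1
  2 left: {6,7}→1
  3 left: {5,6,7}→1
  4 left: {4,5,6,7}→1
  5 left: {2,4,5,6,7}→1  {3,4,5,6,7}→1
  6 left: {0,3,4,5,6,7}→1  {2,3,4,5,6,7}→2
  placing 0:m first → 2 extensions
  placing 1:j first → 3 extensions
total linear extensions = 5

5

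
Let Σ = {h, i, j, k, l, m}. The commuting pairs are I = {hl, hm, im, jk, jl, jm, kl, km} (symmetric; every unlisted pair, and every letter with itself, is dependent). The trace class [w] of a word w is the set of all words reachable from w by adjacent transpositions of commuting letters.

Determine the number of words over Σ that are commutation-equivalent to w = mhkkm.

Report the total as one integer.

0(m) covers ∅
1(h) covers ∅
2(k) covers 1:h
3(k) covers 2:k
4(m) covers 0:m
floor of heap: 0:m, 1:h
completions by unplaced set U, small U first (add the entries for U minus each lowest piece of U):
  |U|=1: {3}:1  {4}:1
  |U|=2: {0,4}:1  {2,3}:1  {3,4}:2
  |U|=3: {0,3,4}:3  {1,2,3}:1  {2,3,4}:3
  start at 0(m): 4
  start at 1(h): 6
sum over floor = 10

10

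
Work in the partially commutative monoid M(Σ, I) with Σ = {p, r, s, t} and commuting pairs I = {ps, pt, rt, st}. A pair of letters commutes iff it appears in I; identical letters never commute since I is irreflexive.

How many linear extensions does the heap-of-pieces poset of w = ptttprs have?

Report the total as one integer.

#0=p has no predecessor
#1=t has no predecessor
#2=t depends on [1:t]
#3=t depends on [2:t]
#4=p depends on [0:p]
#5=r depends on [4:p]
#6=s depends on [5:r]
sources: [0:p, 1:t]
N(rest) = Σ N(rest − s) over sources s of rest; N(one piece) = 1:
  size 1 → [3]=1  [6]=1
  size 2 → [2,3]=1  [3,6]=2  [5,6]=1
  size 3 → [1,2,3]=1  [2,3,6]=3  [3,5,6]=3  [4,5,6]=1
  size 4 → [0,4,5,6]=1  [1,2,3,6]=4  [2,3,5,6]=6  [3,4,5,6]=4
  size 5 → [0,3,4,5,6]=5  [1,2,3,5,6]=10  [2,3,4,5,6]=10
  first=0(p) contributes 20
  first=1(t) contributes 15
|[w]| = 35

35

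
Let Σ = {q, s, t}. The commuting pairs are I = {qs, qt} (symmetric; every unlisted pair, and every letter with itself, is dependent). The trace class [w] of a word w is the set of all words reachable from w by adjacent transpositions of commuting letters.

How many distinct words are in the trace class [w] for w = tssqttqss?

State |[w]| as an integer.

36

#0=t has no predecessor
#1=s depends on [0:t]
#2=s depends on [1:s]
#3=q has no predecessor
#4=t depends on [2:s]
#5=t depends on [4:t]
#6=q depends on [3:q]
#7=s depends on [5:t]
#8=s depends on [7:s]
sources: [0:t, 3:q]
N(rest) = Σ N(rest − s) over sources s of rest; N(one piece) = 1:
  size 1 → [6]=1  [8]=1
  size 2 → [3,6]=1  [6,8]=2  [7,8]=1
  size 3 → [3,6,8]=3  [5,7,8]=1  [6,7,8]=3
  size 4 → [3,6,7,8]=6  [4,5,7,8]=1  [5,6,7,8]=4
  size 5 → [2,4,5,7,8]=1  [3,5,6,7,8]=10  [4,5,6,7,8]=5
  size 6 → [1,2,4,5,7,8]=1  [2,4,5,6,7,8]=6  [3,4,5,6,7,8]=15
  size 7 → [0,1,2,4,5,7,8]=1  [1,2,4,5,6,7,8]=7  [2,3,4,5,6,7,8]=21
  first=0(t) contributes 28
  first=3(q) contributes 8
|[w]| = 36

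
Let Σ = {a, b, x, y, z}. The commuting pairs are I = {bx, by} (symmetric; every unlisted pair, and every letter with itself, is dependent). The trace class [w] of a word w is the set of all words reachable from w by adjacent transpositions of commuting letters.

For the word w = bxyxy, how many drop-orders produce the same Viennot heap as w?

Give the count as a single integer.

0(b) covers ∅
1(x) covers ∅
2(y) covers 1:x
3(x) covers 2:y
4(y) covers 3:x
floor of heap: 0:b, 1:x
completions by unplaced set U, small U first (add the entries for U minus each lowest piece of U):
  |U|=1: {0}:1  {4}:1
  |U|=2: {0,4}:2  {3,4}:1
  |U|=3: {0,3,4}:3  {2,3,4}:1
  start at 0(b): 1
  start at 1(x): 4
sum over floor = 5

5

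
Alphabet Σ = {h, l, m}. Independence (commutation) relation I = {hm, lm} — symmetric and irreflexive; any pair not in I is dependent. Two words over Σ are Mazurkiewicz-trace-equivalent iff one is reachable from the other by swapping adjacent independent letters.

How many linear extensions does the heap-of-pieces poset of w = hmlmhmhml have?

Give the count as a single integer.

drop 0:h onto floor
drop 1:m onto floor
drop 2:l onto {0:h}
drop 3:m onto {1:m}
drop 4:h onto {2:l}
drop 5:m onto {3:m}
drop 6:h onto {4:h}
drop 7:m onto {5:m}
drop 8:l onto {6:h}
ground layer = {0:h, 1:m}
drop-orders for the pieces not yet dropped (sum over which currently-grounded one goes next):
  1 to go: {7} 1  {8} 1
  2 to go: {5,7} 1  {6,8} 1  {7,8} 2
  3 to go: {3,5,7} 1  {4,6,8} 1  {5,7,8} 3  {6,7,8} 3
  4 to go: {1,3,5,7} 1  {2,4,6,8} 1  {3,5,7,8} 4  {4,6,7,8} 4  {5,6,7,8} 6
  5 to go: {0,2,4,6,8} 1  {1,3,5,7,8} 5  {2,4,6,7,8} 5  {3,5,6,7,8} 10  {4,5,6,7,8} 10
  6 to go: {0,2,4,6,7,8} 6  {1,3,5,6,7,8} 15  {2,4,5,6,7,8} 15  {3,4,5,6,7,8} 20
  7 to go: {0,2,4,5,6,7,8} 21  {1,3,4,5,6,7,8} 35  {2,3,4,5,6,7,8} 35
  if 0:h drops first: 70 orders
  if 1:m drops first: 56 orders
heap linearizations: 126

126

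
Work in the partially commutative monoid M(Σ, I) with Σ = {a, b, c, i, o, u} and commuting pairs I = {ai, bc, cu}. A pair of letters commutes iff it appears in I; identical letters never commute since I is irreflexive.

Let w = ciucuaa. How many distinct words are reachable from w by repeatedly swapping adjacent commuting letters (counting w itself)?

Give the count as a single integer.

drop 0:c onto floor
drop 1:i onto {0:c}
drop 2:u onto {1:i}
drop 3:c onto {1:i}
drop 4:u onto {2:u}
drop 5:a onto {3:c, 4:u}
drop 6:a onto {5:a}
ground layer = {0:c}
drop-orders for the pieces not yet dropped (sum over which currently-grounded one goes next):
  1 to go: {6} 1
  2 to go: {5,6} 1
  3 to go: {3,5,6} 1  {4,5,6} 1
  4 to go: {2,4,5,6} 1  {3,4,5,6} 2
  5 to go: {2,3,4,5,6} 3
  if 0:c drops first: 3 orders

3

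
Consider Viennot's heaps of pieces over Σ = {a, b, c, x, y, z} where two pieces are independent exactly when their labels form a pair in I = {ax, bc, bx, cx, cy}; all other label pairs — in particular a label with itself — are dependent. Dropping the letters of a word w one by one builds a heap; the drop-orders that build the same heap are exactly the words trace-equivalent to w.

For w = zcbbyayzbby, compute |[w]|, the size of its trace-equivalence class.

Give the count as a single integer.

#0=z has no predecessor
#1=c depends on [0:z]
#2=b depends on [0:z]
#3=b depends on [2:b]
#4=y depends on [3:b]
#5=a depends on [1:c, 4:y]
#6=y depends on [5:a]
#7=z depends on [6:y]
#8=b depends on [7:z]
#9=b depends on [8:b]
#10=y depends on [9:b]
sources: [0:z]
N(rest) = Σ N(rest − s) over sources s of rest; N(one piece) = 1:
  size 1 → [10]=1
  size 2 → [9,10]=1
  size 3 → [8,9,10]=1
  size 4 → [7,8,9,10]=1
  size 5 → [6,7,8,9,10]=1
  size 6 → [5,6,7,8,9,10]=1
  size 7 → [1,5,6,7,8,9,10]=1  [4,5,6,7,8,9,10]=1
  size 8 → [1,4,5,6,7,8,9,10]=2  [3,4,5,6,7,8,9,10]=1
  size 9 → [1,3,4,5,6,7,8,9,10]=3  [2,3,4,5,6,7,8,9,10]=1
  first=0(z) contributes 4

4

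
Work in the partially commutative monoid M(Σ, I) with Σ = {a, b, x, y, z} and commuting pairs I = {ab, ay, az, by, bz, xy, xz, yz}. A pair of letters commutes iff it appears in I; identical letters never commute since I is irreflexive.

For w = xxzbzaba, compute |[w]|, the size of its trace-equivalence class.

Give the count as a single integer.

drop 0:x onto floor
drop 1:x onto {0:x}
drop 2:z onto floor
drop 3:b onto {1:x}
drop 4:z onto {2:z}
drop 5:a onto {1:x}
drop 6:b onto {3:b}
drop 7:a onto {5:a}
ground layer = {0:x, 2:z}
drop-orders for the pieces not yet dropped (sum over which currently-grounded one goes next):
  1 to go: {4} 1  {6} 1  {7} 1
  2 to go: {2,4} 1  {3,6} 1  {4,6} 2  {4,7} 2  {5,7} 1  {6,7} 2
  3 to go: {2,4,6} 3  {2,4,7} 3  {3,4,6} 3  {3,6,7} 3  {4,5,7} 3  {4,6,7} 6  {5,6,7} 3
  4 to go: {2,3,4,6} 6  {2,4,5,7} 6  {2,4,6,7} 12  {3,4,6,7} 12  {3,5,6,7} 6  {4,5,6,7} 12
  5 to go: {1,3,5,6,7} 6  {2,3,4,6,7} 30  {2,4,5,6,7} 30  {3,4,5,6,7} 30
  6 to go: {0,1,3,5,6,7} 6  {1,3,4,5,6,7} 36  {2,3,4,5,6,7} 90
  if 0:x drops first: 126 orders
  if 2:z drops first: 42 orders
heap linearizations: 168

168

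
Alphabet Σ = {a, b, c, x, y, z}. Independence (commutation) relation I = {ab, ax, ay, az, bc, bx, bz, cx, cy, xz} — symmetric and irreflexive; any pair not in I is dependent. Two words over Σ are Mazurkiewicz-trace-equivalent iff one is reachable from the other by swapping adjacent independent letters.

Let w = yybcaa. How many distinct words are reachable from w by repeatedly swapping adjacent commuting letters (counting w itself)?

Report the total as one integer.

#0=y has no predecessor
#1=y depends on [0:y]
#2=b depends on [1:y]
#3=c has no predecessor
#4=a depends on [3:c]
#5=a depends on [4:a]
sources: [0:y, 3:c]
N(rest) = Σ N(rest − s) over sources s of rest; N(one piece) = 1:
  size 1 → [2]=1  [5]=1
  size 2 → [1,2]=1  [2,5]=2  [4,5]=1
  size 3 → [0,1,2]=1  [1,2,5]=3  [2,4,5]=3  [3,4,5]=1
  size 4 → [0,1,2,5]=4  [1,2,4,5]=6  [2,3,4,5]=4
  first=0(y) contributes 10
  first=3(c) contributes 10
|[w]| = 20

20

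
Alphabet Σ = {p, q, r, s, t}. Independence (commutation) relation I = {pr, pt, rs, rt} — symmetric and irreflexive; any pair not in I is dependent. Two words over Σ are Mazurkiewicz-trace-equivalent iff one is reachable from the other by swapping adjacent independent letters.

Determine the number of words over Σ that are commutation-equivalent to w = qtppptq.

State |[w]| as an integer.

piece 0:q — minimal
piece 1:t rests on {0:q}
piece 2:p rests on {0:q}
piece 3:p rests on {2:p}
piece 4:p rests on {3:p}
piece 5:t rests on {1:t}
piece 6:q rests on {4:p, 5:t}
minimal pieces: {0:q}
ways to finish when only these pieces remain (= sum over removing one remaining piece with nothing left below it):
  1 left: {6}→1
  2 left: {4,6}→1  {5,6}→1
  3 left: {1,5,6}→1  {3,4,6}→1  {4,5,6}→2
  4 left: {1,4,5,6}→3  {2,3,4,6}→1  {3,4,5,6}→3
  5 left: {1,3,4,5,6}→6  {2,3,4,5,6}→4
  placing 0:q first → 10 extensions

10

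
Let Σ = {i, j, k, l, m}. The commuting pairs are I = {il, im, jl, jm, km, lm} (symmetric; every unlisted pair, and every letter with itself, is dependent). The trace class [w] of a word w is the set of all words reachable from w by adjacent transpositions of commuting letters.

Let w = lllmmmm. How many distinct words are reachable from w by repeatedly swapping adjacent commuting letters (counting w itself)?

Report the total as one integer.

35

0(l) covers ∅
1(l) covers 0:l
2(l) covers 1:l
3(m) covers ∅
4(m) covers 3:m
5(m) covers 4:m
6(m) covers 5:m
floor of heap: 0:l, 3:m
completions by unplaced set U, small U first (add the entries for U minus each lowest piece of U):
  |U|=1: {2}:1  {6}:1
  |U|=2: {1,2}:1  {2,6}:2  {5,6}:1
  |U|=3: {0,1,2}:1  {1,2,6}:3  {2,5,6}:3  {4,5,6}:1
  |U|=4: {0,1,2,6}:4  {1,2,5,6}:6  {2,4,5,6}:4  {3,4,5,6}:1
  |U|=5: {0,1,2,5,6}:10  {1,2,4,5,6}:10  {2,3,4,5,6}:5
  start at 0(l): 15
  start at 3(m): 20
sum over floor = 35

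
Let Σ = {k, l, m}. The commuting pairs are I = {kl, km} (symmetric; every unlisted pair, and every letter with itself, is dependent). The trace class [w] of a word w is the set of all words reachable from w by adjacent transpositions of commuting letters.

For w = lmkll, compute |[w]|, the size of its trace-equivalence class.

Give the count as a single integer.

5

piece 0:l — minimal
piece 1:m rests on {0:l}
piece 2:k — minimal
piece 3:l rests on {1:m}
piece 4:l rests on {3:l}
minimal pieces: {0:l, 2:k}
ways to finish when only these pieces remain (= sum over removing one remaining piece with nothing left below it):
  1 left: {2}→1  {4}→1
  2 left: {2,4}→2  {3,4}→1
  3 left: {1,3,4}→1  {2,3,4}→3
  placing 0:l first → 4 extensions
  placing 2:k first → 1 extensions
total linear extensions = 5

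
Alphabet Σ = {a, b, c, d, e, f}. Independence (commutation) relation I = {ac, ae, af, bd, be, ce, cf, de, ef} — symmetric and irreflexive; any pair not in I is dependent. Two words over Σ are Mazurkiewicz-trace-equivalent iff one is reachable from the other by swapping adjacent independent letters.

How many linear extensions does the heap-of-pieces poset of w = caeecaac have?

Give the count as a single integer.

0(c) covers ∅
1(a) covers ∅
2(e) covers ∅
3(e) covers 2:e
4(c) covers 0:c
5(a) covers 1:a
6(a) covers 5:a
7(c) covers 4:c
floor of heap: 0:c, 1:a, 2:e
completions by unplaced set U, small U first (add the entries for U minus each lowest piece of U):
  |U|=1: {3}:1  {6}:1  {7}:1
  |U|=2: {2,3}:1  {3,6}:2  {3,7}:2  {4,7}:1  {5,6}:1  {6,7}:2
  |U|=3: {0,4,7}:1  {1,5,6}:1  {2,3,6}:3  {2,3,7}:3  {3,4,7}:3  {3,5,6}:3  {3,6,7}:6  {4,6,7}:3  {5,6,7}:3
  |U|=4: {0,3,4,7}:4  {0,4,6,7}:4  {1,3,5,6}:4  {1,5,6,7}:4  {2,3,4,7}:6  {2,3,5,6}:6  {2,3,6,7}:12  {3,4,6,7}:12  {3,5,6,7}:12  {4,5,6,7}:6
  |U|=5: {0,2,3,4,7}:10  {0,3,4,6,7}:20  {0,4,5,6,7}:10  {1,2,3,5,6}:10  {1,3,5,6,7}:20  {1,4,5,6,7}:10  {2,3,4,6,7}:30  {2,3,5,6,7}:30  {3,4,5,6,7}:30
  |U|=6: {0,1,4,5,6,7}:20  {0,2,3,4,6,7}:60  {0,3,4,5,6,7}:60  {1,2,3,5,6,7}:60  {1,3,4,5,6,7}:60  {2,3,4,5,6,7}:90
  start at 0(c): 210
  start at 1(a): 210
  start at 2(e): 140
sum over floor = 560

560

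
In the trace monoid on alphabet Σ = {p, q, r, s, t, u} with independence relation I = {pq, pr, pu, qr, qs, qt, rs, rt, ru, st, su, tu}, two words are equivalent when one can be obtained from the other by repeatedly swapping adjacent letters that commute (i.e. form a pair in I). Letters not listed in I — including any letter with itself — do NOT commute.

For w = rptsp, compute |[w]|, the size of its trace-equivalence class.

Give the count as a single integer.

piece 0:r — minimal
piece 1:p — minimal
piece 2:t rests on {1:p}
piece 3:s rests on {1:p}
piece 4:p rests on {2:t, 3:s}
minimal pieces: {0:r, 1:p}
ways to finish when only these pieces remain (= sum over removing one remaining piece with nothing left below it):
  1 left: {0}→1  {4}→1
  2 left: {0,4}→2  {2,4}→1  {3,4}→1
  3 left: {0,2,4}→3  {0,3,4}→3  {2,3,4}→2
  placing 0:r first → 2 extensions
  placing 1:p first → 8 extensions
total linear extensions = 10

10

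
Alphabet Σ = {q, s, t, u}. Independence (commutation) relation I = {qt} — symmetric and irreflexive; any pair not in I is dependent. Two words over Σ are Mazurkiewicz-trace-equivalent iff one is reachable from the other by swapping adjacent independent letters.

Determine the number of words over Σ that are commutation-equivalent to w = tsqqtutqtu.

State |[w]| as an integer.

9

0(t) covers ∅
1(s) covers 0:t
2(q) covers 1:s
3(q) covers 2:q
4(t) covers 1:s
5(u) covers 3:q, 4:t
6(t) covers 5:u
7(q) covers 5:u
8(t) covers 6:t
9(u) covers 7:q, 8:t
floor of heap: 0:t
completions by unplaced set U, small U first (add the entries for U minus each lowest piece of U):
  |U|=1: {9}:1
  |U|=2: {7,9}:1  {8,9}:1
  |U|=3: {6,8,9}:1  {7,8,9}:2
  |U|=4: {6,7,8,9}:3
  |U|=5: {5,6,7,8,9}:3
  |U|=6: {3,5,6,7,8,9}:3  {4,5,6,7,8,9}:3
  |U|=7: {2,3,5,6,7,8,9}:3  {3,4,5,6,7,8,9}:6
  |U|=8: {2,3,4,5,6,7,8,9}:9
  start at 0(t): 9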